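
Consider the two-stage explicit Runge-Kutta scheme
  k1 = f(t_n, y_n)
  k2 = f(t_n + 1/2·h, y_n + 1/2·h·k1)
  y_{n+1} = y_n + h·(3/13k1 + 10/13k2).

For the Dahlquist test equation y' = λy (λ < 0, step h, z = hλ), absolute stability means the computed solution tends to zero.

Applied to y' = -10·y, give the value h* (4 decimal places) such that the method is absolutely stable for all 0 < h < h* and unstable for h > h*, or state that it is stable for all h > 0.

(-2.6000,0); λ=-10 ⇒ h* = (13/5)/10 = 0.2600.

On y'=λy, z=hλ:
  k1=λy_n ⇒ h·k1=z·y_n;  k2=λ(1+1/2z)y_n ⇒ h·k2=z(1+1/2z)y_n
  y_{n+1}/y_n = 1 + 3/13z + 10/13z(1+1/2z) = 1 + z + 5/13z²
  ⇒ R(z) = 1 + z + 5/13z².

Find x<0 with |R(x)|<1.
x=-0.73: |R|=0.4750
R=1: x+5/13x²=0 ⇒ x=−13/5=-2.6000; min R=1−1/(4·5/13)=0.3500>−1
Confirm numerically:
  x=-2.413: |R|=0.82645 <1
  x=-1.758: |R|=0.43068 <1
  x=-1.518: |R|=0.36828 <1
  x=-3.137: |R|=1.64791 >1
  x=-2.835: |R|=1.25624 >1
  x=-2.735: |R|=1.14201 >1
So |R|<1 on (-2.6000, 0).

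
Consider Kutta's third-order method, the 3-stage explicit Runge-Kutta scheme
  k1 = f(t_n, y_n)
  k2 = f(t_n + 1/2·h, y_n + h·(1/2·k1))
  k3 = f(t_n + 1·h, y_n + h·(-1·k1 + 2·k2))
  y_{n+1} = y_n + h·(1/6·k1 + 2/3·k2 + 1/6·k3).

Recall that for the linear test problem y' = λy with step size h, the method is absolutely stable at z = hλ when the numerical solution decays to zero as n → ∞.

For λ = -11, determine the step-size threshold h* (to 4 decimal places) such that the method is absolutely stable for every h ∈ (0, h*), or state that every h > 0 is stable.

(-2.5127,0); λ=-11 ⇒ h* = 0.2284.

Set f=λy, z=hλ:
  order 3, 3-stage ⇒ R(z)=1+z+z^2/2+z^3/6
  (e.g. R(-1.74)=-0.10420, |R|=0.10420)

Find x<0 with |R(x)|<1.
x=-1.74: |R|=0.1042
|R(-2.8)|=1.5387 |R(-2.75)|=1.4349 |R(-2.1)|=0.4385
Bisect:
  x_lo=-2.8332 |R|=1.6101  x_hi=-0.1173 |R|=0.8893
  mid=-1.47525 |R|=0.07782 →hi
  mid=-2.15423 |R|=0.50007 →hi
  mid=-2.49372 |R|=0.96900 →hi
  mid=-2.66347 |R|=1.26557 →lo
  mid=-2.57860 |R|=1.11160 →lo
  mid=-2.53616 |R|=1.03891 →lo
  mid=-2.51494 |R|=1.00361 →lo
  mid=-2.50433 |R|=0.98622 →hi
  mid=-2.50964 |R|=0.99490 →hi
  mid=-2.51229 |R|=0.99925 →hi
  ...
  [-2.51279,-2.51262] ⇒ x*=-2.5127
Stable set (-2.5127, 0).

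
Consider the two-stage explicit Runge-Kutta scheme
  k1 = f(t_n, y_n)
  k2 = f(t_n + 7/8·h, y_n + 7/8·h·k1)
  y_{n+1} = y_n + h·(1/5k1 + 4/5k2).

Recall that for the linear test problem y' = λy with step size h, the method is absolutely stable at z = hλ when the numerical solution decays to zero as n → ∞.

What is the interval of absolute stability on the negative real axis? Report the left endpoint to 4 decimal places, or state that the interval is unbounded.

z∈(-1.4286,0).

With y'=λy (z=hλ):
  k1=λy_n ⇒ h·k1=z·y_n;  k2=λ(1+7/8z)y_n ⇒ h·k2=z(1+7/8z)y_n
  y_{n+1}/y_n = 1 + 1/5z + 4/5z(1+7/8z) = 1 + z + 7/10z²
  so R(z) = 1 + z + 7/10z².

Find x<0 with |R(x)|<1.
x=-1.72: |R|=1.3509
R=1: x+7/10x²=0 ⇒ x=−10/7=-1.4286; min R=1−1/(4·7/10)=0.6429>−1
Confirm numerically:
  x=-0.789: |R|=0.64676 <1
  x=-0.717: |R|=0.64286 <1
  x=-0.693: |R|=0.64317 <1
  x=-1.779: |R|=1.43639 >1
  x=-1.714: |R|=1.34246 >1
So |R|<1 on (-1.4286, 0).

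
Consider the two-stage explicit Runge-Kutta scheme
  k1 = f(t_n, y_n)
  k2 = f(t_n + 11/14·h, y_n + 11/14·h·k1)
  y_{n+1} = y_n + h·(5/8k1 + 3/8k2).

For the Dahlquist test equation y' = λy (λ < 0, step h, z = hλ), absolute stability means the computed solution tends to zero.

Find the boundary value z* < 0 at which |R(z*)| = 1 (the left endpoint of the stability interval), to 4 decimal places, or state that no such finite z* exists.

left endpoint -3.3939.

On y'=λy, z=hλ:
  k1=λy_n ⇒ h·k1=z·y_n;  k2=λ(1+11/14z)y_n ⇒ h·k2=z(1+11/14z)y_n
  y_{n+1}/y_n = 1 + 5/8z + 3/8z(1+11/14z) = 1 + z + 33/112z²
  R(z) = 1 + z + 33/112z².

Find x<0 with |R(x)|<1.
x=-0.69: |R|=0.4503
R=1: x+33/112x²=0 ⇒ x=−112/33=-3.3939; min R=1−1/(4·33/112)=0.1515>−1
Confirm numerically:
  x=-3.156: |R|=0.77874 <1
  x=-3.117: |R|=0.74566 <1
  x=-2.980: |R|=0.63655 <1
  x=-2.058: |R|=0.18992 <1
  x=-3.969: |R|=1.67250 >1
  x=-3.889: |R|=1.56727 >1
Interval (-3.3939, 0).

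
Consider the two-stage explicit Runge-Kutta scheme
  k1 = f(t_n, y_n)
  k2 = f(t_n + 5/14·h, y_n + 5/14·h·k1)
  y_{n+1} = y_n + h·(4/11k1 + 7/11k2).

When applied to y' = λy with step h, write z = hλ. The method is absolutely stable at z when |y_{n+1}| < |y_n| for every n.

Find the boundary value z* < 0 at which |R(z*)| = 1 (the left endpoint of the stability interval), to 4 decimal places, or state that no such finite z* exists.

Set f=λy, z=hλ:
  k1=λy_n ⇒ h·k1=z·y_n;  k2=λ(1+5/14z)y_n ⇒ h·k2=z(1+5/14z)y_n
  y_{n+1}/y_n = 1 + 4/11z + 7/11z(1+5/14z) = 1 + z + 5/22z²
  R(z) = 1 + z + 5/22z².

Solve |R(x)|<1 on ℝ⁻.
x=-0.73: |R|=0.3911
R=1: x+5/22x²=0 ⇒ x=−22/5=-4.4000; min R=1−1/(4·5/22)=-0.1000>−1
Confirm numerically:
  x=-3.717: |R|=0.42302 <1
  x=-3.578: |R|=0.33156 <1
  x=-2.191: |R|=0.09998 <1
  x=-2.108: |R|=0.09808 <1
  x=-4.554: |R|=1.15939 >1
  x=-4.516: |R|=1.11906 >1
  x=-4.425: |R|=1.02514 >1
So |R|<1 on (-4.4000, 0).

z* = -4.4000.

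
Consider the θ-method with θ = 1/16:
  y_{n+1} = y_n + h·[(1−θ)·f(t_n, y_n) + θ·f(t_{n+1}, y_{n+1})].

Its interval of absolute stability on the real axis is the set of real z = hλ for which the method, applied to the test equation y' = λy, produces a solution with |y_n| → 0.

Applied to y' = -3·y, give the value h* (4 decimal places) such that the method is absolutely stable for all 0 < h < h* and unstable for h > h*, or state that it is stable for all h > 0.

(-2.2857,0); λ=-3 ⇒ h* = (16/7)/3 = 0.7619.

Test eqn y'=λy, z=hλ:
  y_{n+1} = y_n + z·[15/16·y_n + 1/16·y_{n+1}] ⇒ (1 − 1/16z)y_{n+1} = (1 + 15/16z)y_n
  ⇒ R(z) = (1 + 15/16z)/(1 − 1/16z).

Boundary: |R(x)|=1, x<0.
x=-1.5: |R|=0.3714
R=−1: 1+15/16x = −1+1/16x ⇒ -7/8x=2 ⇒ x=2/(-7/8)=-2.2857
Confirm numerically:
  x=-2.139: |R|=0.88676 <1
  x=-1.797: |R|=0.61555 <1
  x=-1.542: |R|=0.40645 <1
  x=-1.480: |R|=0.35469 <1
  x=-2.776: |R|=1.36557 >1
  x=-2.585: |R|=1.22545 >1
  x=-2.385: |R|=1.07561 >1
Interval (-2.2857, 0).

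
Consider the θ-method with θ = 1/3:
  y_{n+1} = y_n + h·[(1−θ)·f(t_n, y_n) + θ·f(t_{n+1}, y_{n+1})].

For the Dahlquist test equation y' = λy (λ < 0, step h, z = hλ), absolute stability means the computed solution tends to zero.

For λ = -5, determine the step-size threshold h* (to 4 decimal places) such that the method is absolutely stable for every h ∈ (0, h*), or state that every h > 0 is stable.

(-6.0000,0); λ=-5 ⇒ h* = (6)/5 = 1.2000.

With y'=λy (z=hλ):
  y_{n+1} = y_n + z·[2/3·y_n + 1/3·y_{n+1}] ⇒ (1 − 1/3z)y_{n+1} = (1 + 2/3z)y_n
  ⇒ R(z) = (1 + 2/3z)/(1 − 1/3z).

Need |R(x)|<1, x<0.
x=-0.92: |R|=0.2959
R=−1: 1+2/3x = −1+1/3x ⇒ -1/3x=2 ⇒ x=2/(-1/3)=-6.0000
Confirm numerically:
  x=-4.974: |R|=0.87133 <1
  x=-4.430: |R|=0.78869 <1
  x=-4.052: |R|=0.72377 <1
  x=-3.141: |R|=0.53444 <1
  x=-6.521: |R|=1.05472 >1
  x=-6.424: |R|=1.04499 >1
  x=-6.022: |R|=1.00244 >1
So |R|<1 on (-6.0000, 0).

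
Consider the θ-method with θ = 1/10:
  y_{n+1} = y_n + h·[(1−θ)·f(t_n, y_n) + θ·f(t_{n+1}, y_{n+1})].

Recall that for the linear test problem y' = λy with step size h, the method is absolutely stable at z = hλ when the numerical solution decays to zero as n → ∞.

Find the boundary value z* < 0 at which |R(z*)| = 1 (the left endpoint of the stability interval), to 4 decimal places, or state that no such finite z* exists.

Test eqn y'=λy, z=hλ:
  y_{n+1} = y_n + z·[9/10·y_n + 1/10·y_{n+1}] ⇒ (1 − 1/10z)y_{n+1} = (1 + 9/10z)y_n
  R(z) = (1 + 9/10z)/(1 − 1/10z).

Need |R(x)|<1, x<0.
x=-1.5: |R|=0.3043
R=−1: 1+9/10x = −1+1/10x ⇒ -4/5x=2 ⇒ x=2/(-4/5)=-2.5000
Confirm numerically:
  x=-2.231: |R|=0.82405 <1
  x=-2.178: |R|=0.78847 <1
  x=-1.822: |R|=0.54119 <1
  x=-1.343: |R|=0.18399 <1
  x=-2.746: |R|=1.15440 >1
  x=-2.742: |R|=1.15194 >1
  x=-2.718: |R|=1.13713 >1
So |R|<1 on (-2.5000, 0).

left endpoint -2.5000.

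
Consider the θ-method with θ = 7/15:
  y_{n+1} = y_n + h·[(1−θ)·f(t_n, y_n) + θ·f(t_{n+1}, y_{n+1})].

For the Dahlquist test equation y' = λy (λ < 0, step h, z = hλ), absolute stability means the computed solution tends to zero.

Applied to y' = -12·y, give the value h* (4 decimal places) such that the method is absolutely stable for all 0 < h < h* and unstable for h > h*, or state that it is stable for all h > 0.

(-30.0000,0); λ=-12 ⇒ h* = (30)/12 = 2.5000.

Test eqn y'=λy, z=hλ:
  y_{n+1} = y_n + z·[8/15·y_n + 7/15·y_{n+1}] ⇒ (1 − 7/15z)y_{n+1} = (1 + 8/15z)y_n
  Hence R(z) = (1 + 8/15z)/(1 − 7/15z).

Find x<0 with |R(x)|<1.
x=-1.72: |R|=0.0459
R=−1: 1+8/15x = −1+7/15x ⇒ -1/15x=2 ⇒ x=2/(-1/15)=-30.0000
Confirm numerically:
  x=-24.195: |R|=0.96851 <1
  x=-23.540: |R|=0.96407 <1
  x=-20.654: |R|=0.94143 <1
  x=-19.754: |R|=0.93315 <1
  x=-30.531: |R|=1.00232 >1
  x=-30.126: |R|=1.00056 >1
Stable set (-30.0000, 0).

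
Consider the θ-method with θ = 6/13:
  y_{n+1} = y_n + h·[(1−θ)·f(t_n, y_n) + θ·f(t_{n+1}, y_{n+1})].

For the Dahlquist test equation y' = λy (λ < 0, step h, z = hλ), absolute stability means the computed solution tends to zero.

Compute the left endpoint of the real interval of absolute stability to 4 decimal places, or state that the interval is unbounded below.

With y'=λy (z=hλ):
  y_{n+1} = y_n + z·[7/13·y_n + 6/13·y_{n+1}] ⇒ (1 − 6/13z)y_{n+1} = (1 + 7/13z)y_n
  R(z) = (1 + 7/13z)/(1 − 6/13z).

Solve |R(x)|<1 on ℝ⁻.
x=-1.8: |R|=0.0168
R=−1: 1+7/13x = −1+6/13x ⇒ -1/13x=2 ⇒ x=2/(-1/13)=-26.0000
Confirm numerically:
  x=-25.917: |R|=0.99951 <1
  x=-15.552: |R|=0.90172 <1
  x=-14.096: |R|=0.87800 <1
  x=-26.509: |R|=1.00296 >1
  x=-26.177: |R|=1.00104 >1
  x=-26.055: |R|=1.00032 >1
Interval (-26.0000, 0).

left endpoint -26.0000.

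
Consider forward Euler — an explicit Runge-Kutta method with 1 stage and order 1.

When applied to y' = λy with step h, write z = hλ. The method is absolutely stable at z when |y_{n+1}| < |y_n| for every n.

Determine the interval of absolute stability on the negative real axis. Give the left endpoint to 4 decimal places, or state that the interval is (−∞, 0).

Set f=λy, z=hλ:
  order 1, 1-stage ⇒ R(z)=1+z
  (e.g. R(-0.79)=0.21000, |R|=0.21000)

Solve |R(x)|<1 on ℝ⁻.
x=-0.79: |R|=0.2100
|R(-2.01)|=1.0100 |R(-1.63)|=0.6300 |R(-1.17)|=0.1700
Bisect:
  x_lo=-2.6863 |R|=1.6863  x_hi=-0.1355 |R|=0.8645
  mid=-1.41087 |R|=0.41087 →hi
  mid=-2.04858 |R|=1.04858 →lo
  mid=-1.72972 |R|=0.72972 →hi
  mid=-1.88915 |R|=0.88915 →hi
  mid=-1.96886 |R|=0.96886 →hi
  mid=-2.00872 |R|=1.00872 →lo
  mid=-1.98879 |R|=0.98879 →hi
  mid=-1.99876 |R|=0.99876 →hi
  ...
  [-2.00000,-1.99984] ⇒ x*=-2.0000
Interval (-2.0000, 0).

z∈(-2.0000,0).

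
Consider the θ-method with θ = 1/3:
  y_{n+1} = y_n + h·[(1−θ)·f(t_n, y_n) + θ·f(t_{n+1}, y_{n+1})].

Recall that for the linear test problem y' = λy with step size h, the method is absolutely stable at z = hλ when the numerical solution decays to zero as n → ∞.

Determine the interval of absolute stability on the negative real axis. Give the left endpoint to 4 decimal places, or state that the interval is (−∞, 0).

On y'=λy, z=hλ:
  y_{n+1} = y_n + z·[2/3·y_n + 1/3·y_{n+1}] ⇒ (1 − 1/3z)y_{n+1} = (1 + 2/3z)y_n
  Hence R(z) = (1 + 2/3z)/(1 − 1/3z).

Need |R(x)|<1, x<0.
x=-0.71: |R|=0.4259
R=−1: 1+2/3x = −1+1/3x ⇒ -1/3x=2 ⇒ x=2/(-1/3)=-6.0000
Confirm numerically:
  x=-5.368: |R|=0.92447 <1
  x=-4.234: |R|=0.75588 <1
  x=-3.609: |R|=0.63822 <1
  x=-6.589: |R|=1.06142 >1
  x=-6.423: |R|=1.04489 >1
  x=-6.063: |R|=1.00695 >1
Stable set (-6.0000, 0).

(-6.0000, 0).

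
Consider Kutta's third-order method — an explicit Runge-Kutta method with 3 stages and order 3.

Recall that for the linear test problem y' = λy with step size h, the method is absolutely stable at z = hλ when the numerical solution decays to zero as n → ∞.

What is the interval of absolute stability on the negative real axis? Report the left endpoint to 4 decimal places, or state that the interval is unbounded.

(-2.5127, 0).

With y'=λy (z=hλ):
  order 3, 3-stage ⇒ R(z)=1+z+z^2/2+z^3/6
  (e.g. R(-1.11)=0.27811, |R|=0.27811)

Need |R(x)|<1, x<0.
x=-1.11: |R|=0.2781
|R(-2.86)|=1.6691 |R(-1.08)|=0.2932 |R(-0.97)|=0.3483
Bisect:
  x_lo=-2.9708 |R|=1.9279  x_hi=-0.3356 |R|=0.7144
  mid=-1.65323 |R|=0.03973 →hi
  mid=-2.31202 |R|=0.69910 →hi
  mid=-2.64142 |R|=1.22445 →lo
  mid=-2.47672 |R|=0.94174 →hi
  mid=-2.55907 |R|=1.07781 →lo
  mid=-2.51790 |R|=1.00849 →lo
  mid=-2.49731 |R|=0.97480 →hi
  mid=-2.50760 |R|=0.99157 →hi
  ...
  [-2.51275,-2.51259] ⇒ x*=-2.5127
Stable set (-2.5127, 0).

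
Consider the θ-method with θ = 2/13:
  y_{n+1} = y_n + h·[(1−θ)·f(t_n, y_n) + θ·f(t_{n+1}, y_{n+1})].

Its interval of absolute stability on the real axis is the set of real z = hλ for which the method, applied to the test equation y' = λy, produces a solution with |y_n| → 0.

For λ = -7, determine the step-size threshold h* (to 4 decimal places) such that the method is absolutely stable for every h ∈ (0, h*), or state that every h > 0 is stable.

(-2.8889,0); λ=-7 ⇒ h* = (26/9)/7 = 0.4127.

With y'=λy (z=hλ):
  y_{n+1} = y_n + z·[11/13·y_n + 2/13·y_{n+1}] ⇒ (1 − 2/13z)y_{n+1} = (1 + 11/13z)y_n
  ⇒ R(z) = (1 + 11/13z)/(1 − 2/13z).

Find x<0 with |R(x)|<1.
x=-0.58: |R|=0.4675
R=−1: 1+11/13x = −1+2/13x ⇒ -9/13x=2 ⇒ x=2/(-9/13)=-2.8889
Confirm numerically:
  x=-2.801: |R|=0.95748 <1
  x=-2.735: |R|=0.92501 <1
  x=-2.179: |R|=0.63193 <1
  x=-1.456: |R|=0.18954 <1
  x=-3.363: |R|=1.21631 >1
  x=-3.304: |R|=1.19053 >1
  x=-3.015: |R|=1.05964 >1
So |R|<1 on (-2.8889, 0).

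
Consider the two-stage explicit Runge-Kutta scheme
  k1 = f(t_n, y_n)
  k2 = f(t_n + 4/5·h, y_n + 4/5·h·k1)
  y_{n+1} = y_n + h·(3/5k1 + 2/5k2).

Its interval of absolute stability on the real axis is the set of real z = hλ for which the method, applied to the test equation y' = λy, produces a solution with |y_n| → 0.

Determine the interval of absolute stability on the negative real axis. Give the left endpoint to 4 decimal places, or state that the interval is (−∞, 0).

(-3.1250, 0).

With y'=λy (z=hλ):
  k1=λy_n ⇒ h·k1=z·y_n;  k2=λ(1+4/5z)y_n ⇒ h·k2=z(1+4/5z)y_n
  y_{n+1}/y_n = 1 + 3/5z + 2/5z(1+4/5z) = 1 + z + 8/25z²
  Hence R(z) = 1 + z + 8/25z².

Boundary: |R(x)|=1, x<0.
x=-0.9: |R|=0.3592
R=1: x+8/25x²=0 ⇒ x=−25/8=-3.1250; min R=1−1/(4·8/25)=0.2188>−1
Confirm numerically:
  x=-2.729: |R|=0.65418 <1
  x=-2.180: |R|=0.34077 <1
  x=-1.941: |R|=0.26459 <1
  x=-1.371: |R|=0.23049 <1
  x=-3.648: |R|=1.61053 >1
  x=-3.507: |R|=1.42870 >1
  x=-3.418: |R|=1.32047 >1
So |R|<1 on (-3.1250, 0).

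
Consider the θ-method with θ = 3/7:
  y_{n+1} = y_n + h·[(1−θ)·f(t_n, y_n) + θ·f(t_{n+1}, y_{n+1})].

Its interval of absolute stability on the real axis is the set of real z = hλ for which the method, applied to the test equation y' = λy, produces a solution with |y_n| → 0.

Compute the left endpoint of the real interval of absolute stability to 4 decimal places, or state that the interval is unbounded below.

left endpoint -14.0000.

With y'=λy (z=hλ):
  y_{n+1} = y_n + z·[4/7·y_n + 3/7·y_{n+1}] ⇒ (1 − 3/7z)y_{n+1} = (1 + 4/7z)y_n
  R(z) = (1 + 4/7z)/(1 − 3/7z).

Need |R(x)|<1, x<0.
x=-0.71: |R|=0.4556
R=−1: 1+4/7x = −1+3/7x ⇒ -1/7x=2 ⇒ x=2/(-1/7)=-14.0000
Confirm numerically:
  x=-13.411: |R|=0.98753 <1
  x=-10.872: |R|=0.92104 <1
  x=-7.477: |R|=0.77836 <1
  x=-6.212: |R|=0.69621 <1
  x=-14.448: |R|=1.00890 >1
  x=-14.321: |R|=1.00642 >1
So |R|<1 on (-14.0000, 0).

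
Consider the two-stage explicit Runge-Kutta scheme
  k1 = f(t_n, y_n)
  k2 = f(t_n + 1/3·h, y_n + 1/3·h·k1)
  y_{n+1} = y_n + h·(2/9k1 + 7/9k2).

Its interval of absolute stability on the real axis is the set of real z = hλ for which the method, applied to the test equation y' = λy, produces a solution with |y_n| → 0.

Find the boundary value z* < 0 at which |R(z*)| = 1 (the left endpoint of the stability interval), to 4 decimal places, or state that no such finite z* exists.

With y'=λy (z=hλ):
  k1=λy_n ⇒ h·k1=z·y_n;  k2=λ(1+1/3z)y_n ⇒ h·k2=z(1+1/3z)y_n
  y_{n+1}/y_n = 1 + 2/9z + 7/9z(1+1/3z) = 1 + z + 7/27z²
  R(z) = 1 + z + 7/27z².

Boundary: |R(x)|=1, x<0.
x=-1: |R|=0.2593
R=1: x+7/27x²=0 ⇒ x=−27/7=-3.8571; min R=1−1/(4·7/27)=0.0357>−1
Confirm numerically:
  x=-2.955: |R|=0.30886 <1
  x=-2.942: |R|=0.30198 <1
  x=-2.642: |R|=0.16767 <1
  x=-4.284: |R|=1.47410 >1
  x=-3.979: |R|=1.12571 >1
  x=-3.940: |R|=1.08464 >1
Stable set (-3.8571, 0).

left endpoint -3.8571.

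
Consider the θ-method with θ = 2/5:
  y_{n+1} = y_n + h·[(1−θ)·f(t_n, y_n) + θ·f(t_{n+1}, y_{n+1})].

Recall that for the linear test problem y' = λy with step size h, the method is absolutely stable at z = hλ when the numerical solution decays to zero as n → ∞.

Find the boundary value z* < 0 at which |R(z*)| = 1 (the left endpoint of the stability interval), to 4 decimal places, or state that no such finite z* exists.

On y'=λy, z=hλ:
  y_{n+1} = y_n + z·[3/5·y_n + 2/5·y_{n+1}] ⇒ (1 − 2/5z)y_{n+1} = (1 + 3/5z)y_n
  ⇒ R(z) = (1 + 3/5z)/(1 − 2/5z).

Need |R(x)|<1, x<0.
x=-0.65: |R|=0.4841
R=−1: 1+3/5x = −1+2/5x ⇒ -1/5x=2 ⇒ x=2/(-1/5)=-10.0000
Confirm numerically:
  x=-8.431: |R|=0.92823 <1
  x=-8.375: |R|=0.92529 <1
  x=-6.980: |R|=0.84072 <1
  x=-6.762: |R|=0.82520 <1
  x=-10.596: |R|=1.02276 >1
  x=-10.171: |R|=1.00675 >1
Stable set (-10.0000, 0).

z* = -10.0000.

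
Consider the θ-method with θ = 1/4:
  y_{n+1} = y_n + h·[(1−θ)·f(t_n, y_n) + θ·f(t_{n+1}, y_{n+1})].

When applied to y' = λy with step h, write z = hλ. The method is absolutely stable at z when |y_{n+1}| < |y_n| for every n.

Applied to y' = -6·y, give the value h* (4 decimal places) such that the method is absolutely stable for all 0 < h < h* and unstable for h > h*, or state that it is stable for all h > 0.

(-4.0000,0); λ=-6 ⇒ h* = (4)/6 = 0.6667.

Test eqn y'=λy, z=hλ:
  y_{n+1} = y_n + z·[3/4·y_n + 1/4·y_{n+1}] ⇒ (1 − 1/4z)y_{n+1} = (1 + 3/4z)y_n
  so R(z) = (1 + 3/4z)/(1 − 1/4z).

Solve |R(x)|<1 on ℝ⁻.
x=-1.32: |R|=0.0075
R=−1: 1+3/4x = −1+1/4x ⇒ -1/2x=2 ⇒ x=2/(-1/2)=-4.0000
Confirm numerically:
  x=-3.024: |R|=0.72210 <1
  x=-2.604: |R|=0.57723 <1
  x=-2.507: |R|=0.54111 <1
  x=-4.598: |R|=1.13910 >1
  x=-4.566: |R|=1.13215 >1
Interval (-4.0000, 0).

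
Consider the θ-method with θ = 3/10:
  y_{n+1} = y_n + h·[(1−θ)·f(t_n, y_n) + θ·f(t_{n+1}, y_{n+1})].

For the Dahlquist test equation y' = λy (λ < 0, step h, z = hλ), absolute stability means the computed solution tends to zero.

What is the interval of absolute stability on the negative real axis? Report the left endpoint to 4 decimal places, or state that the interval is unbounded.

z∈(-5.0000,0).

Set f=λy, z=hλ:
  y_{n+1} = y_n + z·[7/10·y_n + 3/10·y_{n+1}] ⇒ (1 − 3/10z)y_{n+1} = (1 + 7/10z)y_n
  Hence R(z) = (1 + 7/10z)/(1 − 3/10z).

Find x<0 with |R(x)|<1.
x=-0.81: |R|=0.3484
R=−1: 1+7/10x = −1+3/10x ⇒ -2/5x=2 ⇒ x=2/(-2/5)=-5.0000
Confirm numerically:
  x=-3.442: |R|=0.69340 <1
  x=-2.887: |R|=0.54708 <1
  x=-2.439: |R|=0.40844 <1
  x=-5.365: |R|=1.05595 >1
  x=-5.221: |R|=1.03445 >1
  x=-5.093: |R|=1.01472 >1
Interval (-5.0000, 0).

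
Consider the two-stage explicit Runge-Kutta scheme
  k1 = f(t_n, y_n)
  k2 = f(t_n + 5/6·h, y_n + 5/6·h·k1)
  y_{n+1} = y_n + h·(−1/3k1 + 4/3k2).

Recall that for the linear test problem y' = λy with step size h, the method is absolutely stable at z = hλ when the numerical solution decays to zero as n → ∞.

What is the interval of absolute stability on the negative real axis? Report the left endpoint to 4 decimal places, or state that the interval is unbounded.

On y'=λy, z=hλ:
  k1=λy_n ⇒ h·k1=z·y_n;  k2=λ(1+5/6z)y_n ⇒ h·k2=z(1+5/6z)y_n
  y_{n+1}/y_n = 1 − 1/3z + 4/3z(1+5/6z) = 1 + z + 10/9z²
  so R(z) = 1 + z + 10/9z².

Boundary: |R(x)|=1, x<0.
x=-0.61: |R|=0.8034
R=1: x+10/9x²=0 ⇒ x=−9/10=-0.9000; min R=1−1/(4·10/9)=0.7750>−1
Confirm numerically:
  x=-0.717: |R|=0.85421 <1
  x=-0.580: |R|=0.79378 <1
  x=-0.478: |R|=0.77587 <1
  x=-1.195: |R|=1.39169 >1
  x=-1.172: |R|=1.35420 >1
So |R|<1 on (-0.9000, 0).

z∈(-0.9000,0).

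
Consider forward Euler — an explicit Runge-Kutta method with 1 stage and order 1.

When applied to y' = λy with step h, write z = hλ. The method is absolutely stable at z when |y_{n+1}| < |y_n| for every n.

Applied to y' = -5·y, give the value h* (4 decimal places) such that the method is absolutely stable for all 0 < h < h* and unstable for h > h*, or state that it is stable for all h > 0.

On y'=λy, z=hλ:
  order 1, 1-stage ⇒ R(z)=1+z
  (e.g. R(-0.85)=0.15000, |R|=0.15000)

Find x<0 with |R(x)|<1.
x=-0.85: |R|=0.1500
|R(-2.31)|=1.3100 |R(-1.51)|=0.5100 |R(-1.16)|=0.1600
Bisect:
  x_lo=-2.6076 |R|=1.6076  x_hi=-0.2171 |R|=0.7829
  mid=-1.41233 |R|=0.41233 →hi
  mid=-2.00995 |R|=1.00995 →lo
  mid=-1.71114 |R|=0.71114 →hi
  mid=-1.86055 |R|=0.86055 →hi
  mid=-1.93525 |R|=0.93525 →hi
  mid=-1.97260 |R|=0.97260 →hi
  mid=-1.99128 |R|=0.99128 →hi
  mid=-2.00061 |R|=1.00061 →lo
  ...
  [-2.00003,-1.99988] ⇒ x*=-2.0000
So |R|<1 on (-2.0000, 0).

(-2.0000,0); λ=-5 ⇒ h* = 0.4000.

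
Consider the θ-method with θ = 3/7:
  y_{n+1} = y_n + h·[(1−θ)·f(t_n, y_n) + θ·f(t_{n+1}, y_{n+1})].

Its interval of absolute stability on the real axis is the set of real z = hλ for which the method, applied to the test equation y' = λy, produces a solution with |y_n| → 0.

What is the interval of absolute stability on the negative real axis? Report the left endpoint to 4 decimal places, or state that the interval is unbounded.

On y'=λy, z=hλ:
  y_{n+1} = y_n + z·[4/7·y_n + 3/7·y_{n+1}] ⇒ (1 − 3/7z)y_{n+1} = (1 + 4/7z)y_n
  ⇒ R(z) = (1 + 4/7z)/(1 − 3/7z).

Find x<0 with |R(x)|<1.
x=-0.72: |R|=0.4498
R=−1: 1+4/7x = −1+3/7x ⇒ -1/7x=2 ⇒ x=2/(-1/7)=-14.0000
Confirm numerically:
  x=-12.778: |R|=0.97304 <1
  x=-9.977: |R|=0.89107 <1
  x=-5.901: |R|=0.67215 <1
  x=-14.516: |R|=1.01021 >1
  x=-14.477: |R|=1.00946 >1
Stable set (-14.0000, 0).

(-14.0000, 0).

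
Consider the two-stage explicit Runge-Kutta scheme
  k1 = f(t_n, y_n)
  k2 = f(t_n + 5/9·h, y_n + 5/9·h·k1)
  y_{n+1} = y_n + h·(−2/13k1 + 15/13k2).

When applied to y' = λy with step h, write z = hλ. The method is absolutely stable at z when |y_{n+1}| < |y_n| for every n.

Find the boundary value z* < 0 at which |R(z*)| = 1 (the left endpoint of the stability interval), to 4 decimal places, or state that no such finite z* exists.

Test eqn y'=λy, z=hλ:
  k1=λy_n ⇒ h·k1=z·y_n;  k2=λ(1+5/9z)y_n ⇒ h·k2=z(1+5/9z)y_n
  y_{n+1}/y_n = 1 − 2/13z + 15/13z(1+5/9z) = 1 + z + 25/39z²
  R(z) = 1 + z + 25/39z².

Boundary: |R(x)|=1, x<0.
x=-1.61: |R|=1.0516
R=1: x+25/39x²=0 ⇒ x=−39/25=-1.5600; min R=1−1/(4·25/39)=0.6100>−1
Confirm numerically:
  x=-1.466: |R|=0.91166 <1
  x=-1.310: |R|=0.79006 <1
  x=-0.728: |R|=0.61173 <1
  x=-1.937: |R|=1.46811 >1
  x=-1.746: |R|=1.20818 >1
Interval (-1.5600, 0).

z* = -1.5600.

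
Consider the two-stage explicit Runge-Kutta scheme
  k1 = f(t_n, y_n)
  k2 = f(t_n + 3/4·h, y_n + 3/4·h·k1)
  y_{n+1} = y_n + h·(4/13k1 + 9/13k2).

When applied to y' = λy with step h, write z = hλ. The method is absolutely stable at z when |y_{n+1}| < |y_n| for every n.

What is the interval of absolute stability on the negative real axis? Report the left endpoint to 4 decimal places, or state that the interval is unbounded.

z∈(-1.9259,0).

Set f=λy, z=hλ:
  k1=λy_n ⇒ h·k1=z·y_n;  k2=λ(1+3/4z)y_n ⇒ h·k2=z(1+3/4z)y_n
  y_{n+1}/y_n = 1 + 4/13z + 9/13z(1+3/4z) = 1 + z + 27/52z²
  R(z) = 1 + z + 27/52z².

Need |R(x)|<1, x<0.
x=-0.57: |R|=0.5987
R=1: x+27/52x²=0 ⇒ x=−52/27=-1.9259; min R=1−1/(4·27/52)=0.5185>−1
Confirm numerically:
  x=-1.874: |R|=0.94947 <1
  x=-1.643: |R|=0.75864 <1
  x=-1.435: |R|=0.63421 <1
  x=-1.391: |R|=0.61365 <1
  x=-2.223: |R|=1.34290 >1
  x=-2.119: |R|=1.21243 >1
  x=-1.981: |R|=1.05665 >1
Stable set (-1.9259, 0).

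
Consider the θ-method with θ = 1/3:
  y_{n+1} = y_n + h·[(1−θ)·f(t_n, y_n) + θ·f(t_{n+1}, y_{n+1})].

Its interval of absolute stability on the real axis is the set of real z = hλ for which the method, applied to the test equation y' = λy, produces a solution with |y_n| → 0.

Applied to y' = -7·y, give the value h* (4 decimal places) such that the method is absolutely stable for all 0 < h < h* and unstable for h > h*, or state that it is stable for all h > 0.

Test eqn y'=λy, z=hλ:
  y_{n+1} = y_n + z·[2/3·y_n + 1/3·y_{n+1}] ⇒ (1 − 1/3z)y_{n+1} = (1 + 2/3z)y_n
  R(z) = (1 + 2/3z)/(1 − 1/3z).

Boundary: |R(x)|=1, x<0.
x=-0.51: |R|=0.5641
R=−1: 1+2/3x = −1+1/3x ⇒ -1/3x=2 ⇒ x=2/(-1/3)=-6.0000
Confirm numerically:
  x=-4.802: |R|=0.84645 <1
  x=-2.744: |R|=0.43315 <1
  x=-2.524: |R|=0.37075 <1
  x=-6.424: |R|=1.04499 >1
  x=-6.220: |R|=1.02386 >1
  x=-6.169: |R|=1.01843 >1
Stable set (-6.0000, 0).

(-6.0000,0); λ=-7 ⇒ h* = (6)/7 = 0.8571.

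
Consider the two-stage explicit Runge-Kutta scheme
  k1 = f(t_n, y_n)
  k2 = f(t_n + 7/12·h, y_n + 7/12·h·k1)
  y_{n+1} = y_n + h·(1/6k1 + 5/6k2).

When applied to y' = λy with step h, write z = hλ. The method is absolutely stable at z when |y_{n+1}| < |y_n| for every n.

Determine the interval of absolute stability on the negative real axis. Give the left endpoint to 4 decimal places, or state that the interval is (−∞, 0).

On y'=λy, z=hλ:
  k1=λy_n ⇒ h·k1=z·y_n;  k2=λ(1+7/12z)y_n ⇒ h·k2=z(1+7/12z)y_n
  y_{n+1}/y_n = 1 + 1/6z + 5/6z(1+7/12z) = 1 + z + 35/72z²
  R(z) = 1 + z + 35/72z².

Solve |R(x)|<1 on ℝ⁻.
x=-0.76: |R|=0.5208
R=1: x+35/72x²=0 ⇒ x=−72/35=-2.0571; min R=1−1/(4·35/72)=0.4857>−1
Confirm numerically:
  x=-1.315: |R|=0.52560 <1
  x=-1.214: |R|=0.50243 <1
  x=-1.196: |R|=0.49934 <1
  x=-2.454: |R|=1.47342 >1
  x=-2.166: |R|=1.11462 >1
Interval (-2.0571, 0).

(-2.0571, 0).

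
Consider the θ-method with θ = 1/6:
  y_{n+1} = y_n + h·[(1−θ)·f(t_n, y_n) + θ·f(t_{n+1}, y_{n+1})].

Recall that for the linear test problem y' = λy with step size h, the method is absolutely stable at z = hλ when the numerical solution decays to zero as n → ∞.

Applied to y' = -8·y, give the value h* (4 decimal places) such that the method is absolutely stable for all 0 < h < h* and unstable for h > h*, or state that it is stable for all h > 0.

(-3.0000,0); λ=-8 ⇒ h* = (3)/8 = 0.3750.

With y'=λy (z=hλ):
  y_{n+1} = y_n + z·[5/6·y_n + 1/6·y_{n+1}] ⇒ (1 − 1/6z)y_{n+1} = (1 + 5/6z)y_n
  ⇒ R(z) = (1 + 5/6z)/(1 − 1/6z).

Need |R(x)|<1, x<0.
x=-1: |R|=0.1429
R=−1: 1+5/6x = −1+1/6x ⇒ -2/3x=2 ⇒ x=2/(-2/3)=-3.0000
Confirm numerically:
  x=-2.685: |R|=0.85492 <1
  x=-2.500: |R|=0.76471 <1
  x=-2.010: |R|=0.50562 <1
  x=-3.268: |R|=1.11567 >1
  x=-3.260: |R|=1.11231 >1
Interval (-3.0000, 0).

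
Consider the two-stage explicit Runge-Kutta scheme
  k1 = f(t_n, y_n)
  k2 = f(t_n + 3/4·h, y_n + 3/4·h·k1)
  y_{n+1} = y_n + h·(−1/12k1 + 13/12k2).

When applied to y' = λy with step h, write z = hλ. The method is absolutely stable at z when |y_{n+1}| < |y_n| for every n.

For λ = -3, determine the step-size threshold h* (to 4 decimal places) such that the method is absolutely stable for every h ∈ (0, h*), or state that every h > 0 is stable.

Set f=λy, z=hλ:
  k1=λy_n ⇒ h·k1=z·y_n;  k2=λ(1+3/4z)y_n ⇒ h·k2=z(1+3/4z)y_n
  y_{n+1}/y_n = 1 − 1/12z + 13/12z(1+3/4z) = 1 + z + 13/16z²
  Hence R(z) = 1 + z + 13/16z².

Find x<0 with |R(x)|<1.
x=-1.48: |R|=1.2997
R=1: x+13/16x²=0 ⇒ x=−16/13=-1.2308; min R=1−1/(4·13/16)=0.6923>−1
Confirm numerically:
  x=-1.016: |R|=0.82271 <1
  x=-0.954: |R|=0.78547 <1
  x=-0.885: |R|=0.75137 <1
  x=-1.780: |R|=1.79433 >1
  x=-1.715: |R|=1.67475 >1
  x=-1.637: |R|=1.54031 >1
Stable set (-1.2308, 0).

(-1.2308,0); λ=-3 ⇒ h* = (16/13)/3 = 0.4103.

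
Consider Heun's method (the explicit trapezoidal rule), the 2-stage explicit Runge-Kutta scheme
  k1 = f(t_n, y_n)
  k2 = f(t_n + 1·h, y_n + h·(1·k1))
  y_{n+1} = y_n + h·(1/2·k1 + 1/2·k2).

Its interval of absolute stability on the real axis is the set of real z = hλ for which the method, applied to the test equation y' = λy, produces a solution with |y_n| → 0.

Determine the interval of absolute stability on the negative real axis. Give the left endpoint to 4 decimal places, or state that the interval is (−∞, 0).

Test eqn y'=λy, z=hλ:
  order 2, 2-stage ⇒ R(z)=1+z+z^2/2
  (e.g. R(-0.81)=0.51805, |R|=0.51805)

Solve |R(x)|<1 on ℝ⁻.
x=-0.81: |R|=0.5181
|R(-1.86)|=0.8698 |R(-1.62)|=0.6922 |R(-0.64)|=0.5648
Bisect:
  x_lo=-2.3970 |R|=1.4758  x_hi=-0.2254 |R|=0.8000
  mid=-1.31120 |R|=0.54842 →hi
  mid=-1.85408 |R|=0.86473 →hi
  mid=-2.12553 |R|=1.13340 →lo
  mid=-1.98980 |R|=0.98986 →hi
  mid=-2.05767 |R|=1.05933 →lo
  mid=-2.02374 |R|=1.02402 →lo
  mid=-2.00677 |R|=1.00679 →lo
  mid=-1.99829 |R|=0.99829 →hi
  mid=-2.00253 |R|=1.00253 →lo
  ...
  [-2.00001,-1.99988] ⇒ x*=-2.0000
Interval (-2.0000, 0).

(-2.0000, 0).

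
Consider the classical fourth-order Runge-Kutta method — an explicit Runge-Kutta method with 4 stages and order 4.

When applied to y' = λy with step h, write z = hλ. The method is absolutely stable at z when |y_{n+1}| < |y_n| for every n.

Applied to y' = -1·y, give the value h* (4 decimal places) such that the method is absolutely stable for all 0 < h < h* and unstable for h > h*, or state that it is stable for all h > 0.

(-2.7853,0); λ=-1 ⇒ h* = 2.7853.

Test eqn y'=λy, z=hλ:
  order 4, 4-stage ⇒ R(z)=1+z+z^2/2+z^3/6+z^4/24
  (e.g. R(-0.55)=0.57733, |R|=0.57733)

Find x<0 with |R(x)|<1.
x=-0.55: |R|=0.5773
|R(-3.03)|=1.4361 |R(-2.44)|=0.5926 |R(-1.74)|=0.2777
Bisect:
  x_lo=-3.5383 |R|=2.8694  x_hi=-0.3756 |R|=0.6869
  mid=-1.95695 |R|=0.31990 →hi
  mid=-2.74763 |R|=0.94469 →hi
  mid=-3.14297 |R|=1.68749 →lo
  mid=-2.94530 |R|=1.26929 →lo
  mid=-2.84647 |R|=1.09622 →lo
  mid=-2.79705 |R|=1.01787 →lo
  mid=-2.77234 |R|=0.98065 →hi
  mid=-2.78470 |R|=0.99910 →hi
  mid=-2.79087 |R|=1.00844 →lo
  ...
  [-2.78547,-2.78527] ⇒ x*=-2.7853
Interval (-2.7853, 0).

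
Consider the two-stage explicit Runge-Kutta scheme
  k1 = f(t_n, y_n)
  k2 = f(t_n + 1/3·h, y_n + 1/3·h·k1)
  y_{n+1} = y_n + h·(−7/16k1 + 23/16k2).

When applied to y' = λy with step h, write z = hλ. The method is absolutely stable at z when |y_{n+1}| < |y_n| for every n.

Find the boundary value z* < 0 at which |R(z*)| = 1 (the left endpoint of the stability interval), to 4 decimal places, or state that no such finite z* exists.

z* = -2.0870.

With y'=λy (z=hλ):
  k1=λy_n ⇒ h·k1=z·y_n;  k2=λ(1+1/3z)y_n ⇒ h·k2=z(1+1/3z)y_n
  y_{n+1}/y_n = 1 − 7/16z + 23/16z(1+1/3z) = 1 + z + 23/48z²
  Hence R(z) = 1 + z + 23/48z².

Need |R(x)|<1, x<0.
x=-1.56: |R|=0.6061
R=1: x+23/48x²=0 ⇒ x=−48/23=-2.0870; min R=1−1/(4·23/48)=0.4783>−1
Confirm numerically:
  x=-2.015: |R|=0.93052 <1
  x=-1.003: |R|=0.47905 <1
  x=-0.838: |R|=0.49849 <1
  x=-2.481: |R|=1.46844 >1
  x=-2.238: |R|=1.16198 >1
  x=-2.206: |R|=1.12583 >1
Interval (-2.0870, 0).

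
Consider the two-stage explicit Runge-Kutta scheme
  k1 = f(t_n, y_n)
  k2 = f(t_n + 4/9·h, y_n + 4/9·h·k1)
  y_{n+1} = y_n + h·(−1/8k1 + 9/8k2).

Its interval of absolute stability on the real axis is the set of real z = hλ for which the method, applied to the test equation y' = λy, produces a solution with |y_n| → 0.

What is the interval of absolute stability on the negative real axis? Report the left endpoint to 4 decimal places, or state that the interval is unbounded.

(-2.0000, 0).

With y'=λy (z=hλ):
  k1=λy_n ⇒ h·k1=z·y_n;  k2=λ(1+4/9z)y_n ⇒ h·k2=z(1+4/9z)y_n
  y_{n+1}/y_n = 1 − 1/8z + 9/8z(1+4/9z) = 1 + z + 1/2z²
  Hence R(z) = 1 + z + 1/2z².

Solve |R(x)|<1 on ℝ⁻.
x=-1.22: |R|=0.5242
R=1: x+1/2x²=0 ⇒ x=−2=-2.0000; min R=1−1/(4·1/2)=0.5000>−1
Confirm numerically:
  x=-1.859: |R|=0.86894 <1
  x=-1.575: |R|=0.66531 <1
  x=-1.502: |R|=0.62600 <1
  x=-1.281: |R|=0.53948 <1
  x=-2.575: |R|=1.74031 >1
  x=-2.378: |R|=1.44944 >1
Interval (-2.0000, 0).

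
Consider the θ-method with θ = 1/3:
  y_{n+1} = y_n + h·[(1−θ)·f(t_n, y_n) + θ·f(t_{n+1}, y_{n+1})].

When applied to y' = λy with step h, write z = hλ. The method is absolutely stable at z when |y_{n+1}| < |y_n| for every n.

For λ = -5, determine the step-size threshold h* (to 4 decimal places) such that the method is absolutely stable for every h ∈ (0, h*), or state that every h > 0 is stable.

With y'=λy (z=hλ):
  y_{n+1} = y_n + z·[2/3·y_n + 1/3·y_{n+1}] ⇒ (1 − 1/3z)y_{n+1} = (1 + 2/3z)y_n
  Hence R(z) = (1 + 2/3z)/(1 − 1/3z).

Solve |R(x)|<1 on ℝ⁻.
x=-0.94: |R|=0.2843
R=−1: 1+2/3x = −1+1/3x ⇒ -1/3x=2 ⇒ x=2/(-1/3)=-6.0000
Confirm numerically:
  x=-5.044: |R|=0.88115 <1
  x=-4.113: |R|=0.73471 <1
  x=-3.657: |R|=0.64804 <1
  x=-2.764: |R|=0.43858 <1
  x=-6.563: |R|=1.05887 >1
  x=-6.260: |R|=1.02808 >1
Interval (-6.0000, 0).

(-6.0000,0); λ=-5 ⇒ h* = (6)/5 = 1.2000.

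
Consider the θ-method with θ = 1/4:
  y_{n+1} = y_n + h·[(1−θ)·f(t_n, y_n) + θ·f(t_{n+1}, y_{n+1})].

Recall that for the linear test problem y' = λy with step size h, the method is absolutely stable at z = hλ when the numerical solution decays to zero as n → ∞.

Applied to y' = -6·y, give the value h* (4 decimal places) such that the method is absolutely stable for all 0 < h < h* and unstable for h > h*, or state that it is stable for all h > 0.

Set f=λy, z=hλ:
  y_{n+1} = y_n + z·[3/4·y_n + 1/4·y_{n+1}] ⇒ (1 − 1/4z)y_{n+1} = (1 + 3/4z)y_n
  so R(z) = (1 + 3/4z)/(1 − 1/4z).

Need |R(x)|<1, x<0.
x=-0.49: |R|=0.5635
R=−1: 1+3/4x = −1+1/4x ⇒ -1/2x=2 ⇒ x=2/(-1/2)=-4.0000
Confirm numerically:
  x=-2.943: |R|=0.69552 <1
  x=-2.255: |R|=0.44205 <1
  x=-1.871: |R|=0.27474 <1
  x=-4.275: |R|=1.06647 >1
  x=-4.240: |R|=1.05825 >1
So |R|<1 on (-4.0000, 0).

(-4.0000,0); λ=-6 ⇒ h* = (4)/6 = 0.6667.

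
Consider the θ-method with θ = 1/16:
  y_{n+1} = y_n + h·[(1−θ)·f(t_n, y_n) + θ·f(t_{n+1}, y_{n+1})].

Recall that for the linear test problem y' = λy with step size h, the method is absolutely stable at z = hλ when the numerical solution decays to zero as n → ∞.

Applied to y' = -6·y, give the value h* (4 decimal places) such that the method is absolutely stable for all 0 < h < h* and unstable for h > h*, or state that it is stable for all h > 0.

(-2.2857,0); λ=-6 ⇒ h* = (16/7)/6 = 0.3810.

On y'=λy, z=hλ:
  y_{n+1} = y_n + z·[15/16·y_n + 1/16·y_{n+1}] ⇒ (1 − 1/16z)y_{n+1} = (1 + 15/16z)y_n
  Hence R(z) = (1 + 15/16z)/(1 − 1/16z).

Need |R(x)|<1, x<0.
x=-1.54: |R|=0.4048
R=−1: 1+15/16x = −1+1/16x ⇒ -7/8x=2 ⇒ x=2/(-7/8)=-2.2857
Confirm numerically:
  x=-2.254: |R|=0.97568 <1
  x=-2.193: |R|=0.92865 <1
  x=-1.959: |R|=0.74531 <1
  x=-1.030: |R|=0.03230 <1
  x=-2.758: |R|=1.35249 >1
  x=-2.447: |R|=1.12240 >1
  x=-2.437: |R|=1.11488 >1
So |R|<1 on (-2.2857, 0).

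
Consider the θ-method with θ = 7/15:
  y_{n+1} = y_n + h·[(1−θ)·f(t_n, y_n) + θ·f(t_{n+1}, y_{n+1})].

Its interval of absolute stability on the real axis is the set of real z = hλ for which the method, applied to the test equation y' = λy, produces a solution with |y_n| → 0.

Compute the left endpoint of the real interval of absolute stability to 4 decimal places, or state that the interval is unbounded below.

z* = -30.0000.

Test eqn y'=λy, z=hλ:
  y_{n+1} = y_n + z·[8/15·y_n + 7/15·y_{n+1}] ⇒ (1 − 7/15z)y_{n+1} = (1 + 8/15z)y_n
  so R(z) = (1 + 8/15z)/(1 − 7/15z).

Boundary: |R(x)|=1, x<0.
x=-1.43: |R|=0.1423
R=−1: 1+8/15x = −1+7/15x ⇒ -1/15x=2 ⇒ x=2/(-1/15)=-30.0000
Confirm numerically:
  x=-27.911: |R|=0.99007 <1
  x=-19.719: |R|=0.93282 <1
  x=-19.629: |R|=0.93195 <1
  x=-16.229: |R|=0.89292 <1
  x=-30.216: |R|=1.00095 >1
  x=-30.107: |R|=1.00047 >1
Stable set (-30.0000, 0).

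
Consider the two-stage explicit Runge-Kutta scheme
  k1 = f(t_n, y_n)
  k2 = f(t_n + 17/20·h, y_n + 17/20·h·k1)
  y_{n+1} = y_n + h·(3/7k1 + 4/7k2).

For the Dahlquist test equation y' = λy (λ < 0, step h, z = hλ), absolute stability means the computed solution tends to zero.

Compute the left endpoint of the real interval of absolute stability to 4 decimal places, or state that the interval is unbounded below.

z* = -2.0588.

With y'=λy (z=hλ):
  k1=λy_n ⇒ h·k1=z·y_n;  k2=λ(1+17/20z)y_n ⇒ h·k2=z(1+17/20z)y_n
  y_{n+1}/y_n = 1 + 3/7z + 4/7z(1+17/20z) = 1 + z + 17/35z²
  Hence R(z) = 1 + z + 17/35z².

Need |R(x)|<1, x<0.
x=-1.72: |R|=0.7169
R=1: x+17/35x²=0 ⇒ x=−35/17=-2.0588; min R=1−1/(4·17/35)=0.4853>−1
Confirm numerically:
  x=-1.357: |R|=0.53742 <1
  x=-1.300: |R|=0.52086 <1
  x=-1.218: |R|=0.50257 <1
  x=-2.460: |R|=1.47935 >1
  x=-2.154: |R|=1.09958 >1
  x=-2.090: |R|=1.03165 >1
So |R|<1 on (-2.0588, 0).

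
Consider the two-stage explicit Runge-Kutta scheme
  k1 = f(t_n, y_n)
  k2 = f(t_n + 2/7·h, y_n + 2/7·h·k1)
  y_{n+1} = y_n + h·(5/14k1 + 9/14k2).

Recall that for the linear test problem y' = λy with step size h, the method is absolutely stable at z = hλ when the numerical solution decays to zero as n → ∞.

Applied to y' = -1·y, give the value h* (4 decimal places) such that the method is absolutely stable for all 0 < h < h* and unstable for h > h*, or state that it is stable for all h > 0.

Set f=λy, z=hλ:
  k1=λy_n ⇒ h·k1=z·y_n;  k2=λ(1+2/7z)y_n ⇒ h·k2=z(1+2/7z)y_n
  y_{n+1}/y_n = 1 + 5/14z + 9/14z(1+2/7z) = 1 + z + 9/49z²
  ⇒ R(z) = 1 + z + 9/49z².

Need |R(x)|<1, x<0.
x=-1.8: |R|=0.2049
R=1: x+9/49x²=0 ⇒ x=−49/9=-5.4444; min R=1−1/(4·9/49)=-0.3611>−1
Confirm numerically:
  x=-5.311: |R|=0.86983 <1
  x=-3.398: |R|=0.27723 <1
  x=-3.295: |R|=0.30085 <1
  x=-5.591: |R|=1.15050 >1
  x=-5.536: |R|=1.09310 >1
Interval (-5.4444, 0).

(-5.4444,0); λ=-1 ⇒ h* = (49/9)/1 = 5.4444.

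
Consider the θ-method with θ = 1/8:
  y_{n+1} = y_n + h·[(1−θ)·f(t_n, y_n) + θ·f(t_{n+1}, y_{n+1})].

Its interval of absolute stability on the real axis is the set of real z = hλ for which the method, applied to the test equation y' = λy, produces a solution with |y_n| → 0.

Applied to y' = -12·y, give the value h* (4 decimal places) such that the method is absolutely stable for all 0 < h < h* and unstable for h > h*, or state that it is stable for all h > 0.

Test eqn y'=λy, z=hλ:
  y_{n+1} = y_n + z·[7/8·y_n + 1/8·y_{n+1}] ⇒ (1 − 1/8z)y_{n+1} = (1 + 7/8z)y_n
  so R(z) = (1 + 7/8z)/(1 − 1/8z).

Boundary: |R(x)|=1, x<0.
x=-0.52: |R|=0.5117
R=−1: 1+7/8x = −1+1/8x ⇒ -3/4x=2 ⇒ x=2/(-3/4)=-2.6667
Confirm numerically:
  x=-2.471: |R|=0.88788 <1
  x=-2.362: |R|=0.82359 <1
  x=-1.219: |R|=0.05782 <1
  x=-1.202: |R|=0.04499 <1
  x=-3.200: |R|=1.28571 >1
  x=-3.189: |R|=1.28010 >1
  x=-3.068: |R|=1.21756 >1
Interval (-2.6667, 0).

(-2.6667,0); λ=-12 ⇒ h* = (8/3)/12 = 0.2222.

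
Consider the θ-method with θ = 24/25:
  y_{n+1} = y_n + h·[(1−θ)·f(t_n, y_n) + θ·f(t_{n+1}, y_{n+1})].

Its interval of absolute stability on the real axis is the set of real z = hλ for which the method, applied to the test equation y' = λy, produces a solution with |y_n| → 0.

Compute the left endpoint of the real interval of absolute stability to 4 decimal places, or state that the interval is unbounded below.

unbounded; (−∞, 0).

On y'=λy, z=hλ:
  y_{n+1} = y_n + z·[1/25·y_n + 24/25·y_{n+1}] ⇒ (1 − 24/25z)y_{n+1} = (1 + 1/25z)y_n
  so R(z) = (1 + 1/25z)/(1 − 24/25z).

Find x<0 with |R(x)|<1.
x=-1.66: |R|=0.3600
x=-2: |R|=0.3151
x=-10: |R|=0.0566
x=-100: |R|=0.0309
θ=24/25≥1/2 ⇒ |1+1/25x|<|1−24/25x| ∀x<0 ⇒ interval (−∞,0).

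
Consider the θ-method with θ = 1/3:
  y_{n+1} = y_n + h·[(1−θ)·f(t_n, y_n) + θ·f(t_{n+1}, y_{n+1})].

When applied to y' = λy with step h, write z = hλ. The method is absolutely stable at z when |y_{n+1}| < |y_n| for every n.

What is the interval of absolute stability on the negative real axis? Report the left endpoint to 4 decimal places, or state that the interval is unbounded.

Set f=λy, z=hλ:
  y_{n+1} = y_n + z·[2/3·y_n + 1/3·y_{n+1}] ⇒ (1 − 1/3z)y_{n+1} = (1 + 2/3z)y_n
  Hence R(z) = (1 + 2/3z)/(1 − 1/3z).

Solve |R(x)|<1 on ℝ⁻.
x=-1.45: |R|=0.0225
R=−1: 1+2/3x = −1+1/3x ⇒ -1/3x=2 ⇒ x=2/(-1/3)=-6.0000
Confirm numerically:
  x=-2.767: |R|=0.43940 <1
  x=-2.697: |R|=0.42022 <1
  x=-2.640: |R|=0.40426 <1
  x=-6.233: |R|=1.02524 >1
  x=-6.040: |R|=1.00442 >1
Stable set (-6.0000, 0).

z∈(-6.0000,0).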